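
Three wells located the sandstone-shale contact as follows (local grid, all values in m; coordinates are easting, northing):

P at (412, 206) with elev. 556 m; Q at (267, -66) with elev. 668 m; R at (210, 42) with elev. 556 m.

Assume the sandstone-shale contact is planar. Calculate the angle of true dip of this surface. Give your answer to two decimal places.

43.08°

Let the plane be z = a·easting + b·northing + c.
Q−P: −145a − 272b = 112;  R−P: −202a − 164b = 0.
Solving gives a = 0.58940, b = −0.72597.
Gradient magnitude |∇z| = √(a² + b²) = √(0.34739 + 0.52703) = 0.93510.
True dip = arctan(0.93510) = 43.08°, dipping toward NW (azimuth ≈ 321°).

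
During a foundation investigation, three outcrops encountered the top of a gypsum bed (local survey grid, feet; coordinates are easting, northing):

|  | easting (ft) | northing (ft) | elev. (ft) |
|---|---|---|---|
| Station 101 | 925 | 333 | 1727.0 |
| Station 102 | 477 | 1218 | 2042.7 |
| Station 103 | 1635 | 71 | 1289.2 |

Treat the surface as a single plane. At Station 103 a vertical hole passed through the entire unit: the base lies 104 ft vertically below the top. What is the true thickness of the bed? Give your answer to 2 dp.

89.22 ft

Two edge vectors: Station 101→Station 102 = (-448, 885, 315.7), Station 101→Station 103 = (710, -262, -437.8).
Normal n = (Station 101→Station 102) × (Station 101→Station 103) = (-304739.6, 28012.6, -510974).
So ∂z/∂easting = −n_x/n_z = −0.59639 and ∂z/∂northing = −n_y/n_z = 0.05482.
|∇z| = √(a²+b²) = 0.59890, so dip δ = arctan(0.59890) = 30.92°.
True thickness = vertical thickness × cos δ = 104 × cos 30.92° = 89.22 ft.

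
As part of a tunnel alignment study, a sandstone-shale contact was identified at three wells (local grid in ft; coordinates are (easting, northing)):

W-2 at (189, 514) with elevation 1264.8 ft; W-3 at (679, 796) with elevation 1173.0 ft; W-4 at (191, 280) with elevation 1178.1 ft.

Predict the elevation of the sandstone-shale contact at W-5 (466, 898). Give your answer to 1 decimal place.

1295.4 ft

Let the plane be z = a·E + b·N + c.
W-3−W-2: 490a + 282b = −91.8;  W-4−W-2: 2a − 234b = −86.7.
Solving gives a = −0.39862, b = 0.36711.
Then c = 1264.8 − a·189 − b·514 = 1151.45.
At (466, 898): z = −185.8 + 329.7 + 1151.45 = 1295.4 ft.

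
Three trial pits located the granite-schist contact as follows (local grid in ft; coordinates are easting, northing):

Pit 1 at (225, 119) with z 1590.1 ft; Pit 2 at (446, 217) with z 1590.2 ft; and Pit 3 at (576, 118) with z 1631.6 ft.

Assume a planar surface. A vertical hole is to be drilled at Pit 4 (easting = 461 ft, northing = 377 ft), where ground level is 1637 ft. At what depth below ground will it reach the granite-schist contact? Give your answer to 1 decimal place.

Two edge vectors: Pit 1→Pit 2 = (221, 98, 0.1), Pit 1→Pit 3 = (351, -1, 41.5).
Normal n = (Pit 1→Pit 2) × (Pit 1→Pit 3) = (4067.1, -9136.4, -34619).
So ∂z/∂easting = −n_x/n_z = 0.11748 and ∂z/∂northing = −n_y/n_z = −0.26391.
Intercept c from Pit 1: 1590.1 − 26.43 + 31.41 = 1595.07.
At (461, 377): z_contact = 54.16 − 99.50 + 1595.07 = 1549.74 ft.
Depth below ground = 1637 − 1549.74 = 87.3 ft.

87.3 ft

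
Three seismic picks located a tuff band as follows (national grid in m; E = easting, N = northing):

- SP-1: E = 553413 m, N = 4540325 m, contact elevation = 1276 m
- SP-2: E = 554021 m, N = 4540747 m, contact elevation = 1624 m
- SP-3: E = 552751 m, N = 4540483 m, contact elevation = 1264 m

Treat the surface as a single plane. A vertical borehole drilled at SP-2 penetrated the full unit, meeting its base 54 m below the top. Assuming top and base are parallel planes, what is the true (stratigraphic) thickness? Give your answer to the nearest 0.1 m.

Two edge vectors: SP-1→SP-2 = (608, 422, 348), SP-1→SP-3 = (-662, 158, -12).
Normal n = (SP-1→SP-2) × (SP-1→SP-3) = (-60048, -223080, 375428).
So ∂z/∂E = −n_x/n_z = 0.15995 and ∂z/∂N = −n_y/n_z = 0.59420.
|∇z| = √(a²+b²) = 0.61535, so dip δ = arctan(0.61535) = 31.61°.
True thickness = vertical thickness × cos δ = 54 × cos 31.61° = 46.0 m.

46.0 m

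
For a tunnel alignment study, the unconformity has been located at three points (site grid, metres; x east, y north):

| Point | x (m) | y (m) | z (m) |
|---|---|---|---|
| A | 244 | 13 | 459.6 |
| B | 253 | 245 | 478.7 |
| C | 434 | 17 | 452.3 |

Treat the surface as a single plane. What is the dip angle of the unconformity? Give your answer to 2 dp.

Let the plane be z = a·x + b·y + c.
B−A: 9a + 232b = 19.1;  C−A: 190a + 4b = −7.3.
Solving gives a = −0.04019, b = 0.08389.
Gradient magnitude |∇z| = √(a² + b²) = √(0.00162 + 0.00704) = 0.09302.
True dip = arctan(0.09302) = 5.31°, dipping toward SSE (azimuth ≈ 154°).

5.31°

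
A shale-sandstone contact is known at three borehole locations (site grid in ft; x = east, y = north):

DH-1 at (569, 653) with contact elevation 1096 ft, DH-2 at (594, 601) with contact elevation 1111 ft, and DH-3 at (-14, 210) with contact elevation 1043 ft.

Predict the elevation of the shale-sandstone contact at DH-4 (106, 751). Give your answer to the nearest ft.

973 ft

Let the plane be z = a·x + b·y + c.
DH-2−DH-1: 25a − 52b = 15;  DH-3−DH-1: −583a − 443b = −53.
Solving gives a = 0.22713, b = −0.17927.
Then c = 1096 − a·569 − b·653 = 1083.83.
At (106, 751): z = 24.1 − 134.6 + 1083.83 = 973.3 ft.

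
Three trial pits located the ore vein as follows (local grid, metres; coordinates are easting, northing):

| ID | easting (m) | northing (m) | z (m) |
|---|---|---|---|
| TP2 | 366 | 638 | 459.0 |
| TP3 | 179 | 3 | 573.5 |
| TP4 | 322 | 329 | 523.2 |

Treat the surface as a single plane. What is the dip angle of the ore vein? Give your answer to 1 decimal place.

Two edge vectors: TP2→TP3 = (-187, -635, 114.5), TP2→TP4 = (-44, -309, 64.2).
Normal n = (TP2→TP3) × (TP2→TP4) = (-5386.5, 6967.4, 29843).
So ∂z/∂easting = −n_x/n_z = 0.18049 and ∂z/∂northing = −n_y/n_z = −0.23347.
Gradient magnitude |∇z| = √(a² + b²) = √(0.03258 + 0.05451) = 0.29510.
True dip = arctan(0.29510) = 16.4°, dipping toward NW (azimuth ≈ 322°).

16.4°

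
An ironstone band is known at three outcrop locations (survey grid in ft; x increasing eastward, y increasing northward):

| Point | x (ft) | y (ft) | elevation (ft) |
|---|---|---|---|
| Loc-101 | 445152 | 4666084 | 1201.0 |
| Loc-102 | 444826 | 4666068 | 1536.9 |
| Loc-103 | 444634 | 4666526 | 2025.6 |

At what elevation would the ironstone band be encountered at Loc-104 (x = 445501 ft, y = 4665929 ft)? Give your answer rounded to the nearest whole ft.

734 ft

Let the plane be z = a·x + b·y + c.
Loc-102−Loc-101: −326a − 16b = 335.9;  Loc-103−Loc-101: −518a + 442b = 824.6.
Solving gives a = −1.06090957, b = 0.62228245.
Then c = 1201 − a·445152 − b·4666084 = −2430155.18.
At (445501, 4665929): z = −472636.3 + 2903525.7 − 2430155.18 = 734.3 ft.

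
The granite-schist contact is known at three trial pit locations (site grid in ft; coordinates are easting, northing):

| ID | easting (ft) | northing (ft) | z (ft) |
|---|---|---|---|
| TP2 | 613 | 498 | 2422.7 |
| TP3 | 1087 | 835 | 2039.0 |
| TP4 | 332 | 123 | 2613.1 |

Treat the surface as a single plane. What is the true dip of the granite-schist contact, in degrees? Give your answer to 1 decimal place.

44.5°

Let the plane be z = a·easting + b·northing + c.
TP3−TP2: 474a + 337b = −383.7;  TP4−TP2: −281a − 375b = 190.4.
Solving gives a = −0.95990, b = 0.21155.
Gradient magnitude |∇z| = √(a² + b²) = √(0.92141 + 0.04475) = 0.98294.
True dip = arctan(0.98294) = 44.5°, dipping toward ESE (azimuth ≈ 102°).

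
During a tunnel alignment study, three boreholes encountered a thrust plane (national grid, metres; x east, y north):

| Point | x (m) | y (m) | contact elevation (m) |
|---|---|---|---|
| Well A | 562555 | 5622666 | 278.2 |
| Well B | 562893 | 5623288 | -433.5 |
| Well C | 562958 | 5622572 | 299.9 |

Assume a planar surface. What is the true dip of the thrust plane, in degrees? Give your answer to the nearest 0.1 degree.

Two edge vectors: Well A→Well B = (338, 622, -711.7), Well A→Well C = (403, -94, 21.7).
Normal n = (Well A→Well B) × (Well A→Well C) = (-53402.4, -294149.7, -282438).
So ∂z/∂x = −n_x/n_z = −0.18908 and ∂z/∂y = −n_y/n_z = −1.04147.
Gradient magnitude |∇z| = √(a² + b²) = √(0.03575 + 1.08465) = 1.05849.
True dip = arctan(1.05849) = 46.6°, dipping toward N (azimuth ≈ 010°).

46.6°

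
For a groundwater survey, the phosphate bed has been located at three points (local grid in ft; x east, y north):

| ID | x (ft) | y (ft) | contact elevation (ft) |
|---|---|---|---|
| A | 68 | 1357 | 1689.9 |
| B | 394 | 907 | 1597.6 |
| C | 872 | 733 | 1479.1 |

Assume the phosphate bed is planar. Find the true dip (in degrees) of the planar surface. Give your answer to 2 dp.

13.38°

Two edge vectors: A→B = (326, -450, -92.3), A→C = (804, -624, -210.8).
Normal n = (A→B) × (A→C) = (37264.8, -5488.4, 158376).
So ∂z/∂x = −n_x/n_z = −0.23529 and ∂z/∂y = −n_y/n_z = 0.03465.
Gradient magnitude |∇z| = √(a² + b²) = √(0.05536 + 0.00120) = 0.23783.
True dip = arctan(0.23783) = 13.38°, dipping toward E (azimuth ≈ 098°).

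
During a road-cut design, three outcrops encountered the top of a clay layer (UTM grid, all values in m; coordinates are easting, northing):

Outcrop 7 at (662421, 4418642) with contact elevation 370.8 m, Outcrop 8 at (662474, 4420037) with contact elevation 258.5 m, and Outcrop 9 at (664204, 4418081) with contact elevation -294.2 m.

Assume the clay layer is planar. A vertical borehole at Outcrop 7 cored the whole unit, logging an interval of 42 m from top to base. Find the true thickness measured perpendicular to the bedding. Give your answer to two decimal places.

Two edge vectors: Outcrop 7→Outcrop 8 = (53, 1395, -112.3), Outcrop 7→Outcrop 9 = (1783, -561, -665).
Normal n = (Outcrop 7→Outcrop 8) × (Outcrop 7→Outcrop 9) = (-990675.3, -164985.9, -2517018).
So ∂z/∂easting = −n_x/n_z = −0.39359 and ∂z/∂northing = −n_y/n_z = −0.06555.
|∇z| = √(a²+b²) = 0.39901, so dip δ = arctan(0.39901) = 21.75°.
True thickness = vertical thickness × cos δ = 42 × cos 21.75° = 39.01 m.

39.01 m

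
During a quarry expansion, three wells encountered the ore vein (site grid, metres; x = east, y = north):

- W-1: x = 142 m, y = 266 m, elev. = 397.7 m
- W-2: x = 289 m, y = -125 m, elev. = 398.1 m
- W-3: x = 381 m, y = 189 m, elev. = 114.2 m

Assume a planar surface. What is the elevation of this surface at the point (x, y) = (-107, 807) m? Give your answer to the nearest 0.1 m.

Let the plane be z = a·x + b·y + c.
W-2−W-1: 147a − 391b = 0.4;  W-3−W-1: 239a − 77b = −283.5.
Solving gives a = −1.35005, b = −0.50859.
Then c = 397.7 − a·142 − b·266 = 724.69.
At (-107, 807): z = 144.5 − 410.4 + 724.69 = 458.7 m.

458.7 m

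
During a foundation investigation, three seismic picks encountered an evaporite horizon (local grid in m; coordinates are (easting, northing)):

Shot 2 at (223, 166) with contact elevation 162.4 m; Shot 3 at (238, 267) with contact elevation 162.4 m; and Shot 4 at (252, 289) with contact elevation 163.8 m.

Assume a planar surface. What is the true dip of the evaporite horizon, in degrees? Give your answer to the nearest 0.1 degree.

7.5°

Two edge vectors: Shot 2→Shot 3 = (15, 101, 0), Shot 2→Shot 4 = (29, 123, 1.4).
Normal n = (Shot 2→Shot 3) × (Shot 2→Shot 4) = (141.4, -21, -1084).
So ∂z/∂E = −n_x/n_z = 0.13044 and ∂z/∂N = −n_y/n_z = −0.01937.
Gradient magnitude |∇z| = √(a² + b²) = √(0.01702 + 0.00038) = 0.13187.
True dip = arctan(0.13187) = 7.5°, dipping toward W (azimuth ≈ 278°).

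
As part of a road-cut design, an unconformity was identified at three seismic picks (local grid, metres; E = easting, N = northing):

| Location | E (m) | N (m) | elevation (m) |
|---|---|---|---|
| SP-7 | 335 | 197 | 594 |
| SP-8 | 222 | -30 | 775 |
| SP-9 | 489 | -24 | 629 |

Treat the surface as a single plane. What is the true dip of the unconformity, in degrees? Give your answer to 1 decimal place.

Let the plane be z = a·E + b·N + c.
SP-8−SP-7: −113a − 227b = 181;  SP-9−SP-7: 154a − 221b = 35.
Solving gives a = −0.53488, b = −0.53109.
Gradient magnitude |∇z| = √(a² + b²) = √(0.28610 + 0.28206) = 0.75376.
True dip = arctan(0.75376) = 37.0°, dipping toward NE (azimuth ≈ 045°).

37.0°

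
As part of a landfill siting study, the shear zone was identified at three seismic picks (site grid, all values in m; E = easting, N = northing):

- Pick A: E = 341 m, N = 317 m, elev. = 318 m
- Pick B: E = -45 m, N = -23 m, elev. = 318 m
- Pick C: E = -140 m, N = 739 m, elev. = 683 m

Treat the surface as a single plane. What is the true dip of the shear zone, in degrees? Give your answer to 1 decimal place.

29.9°

Let the plane be z = a·E + b·N + c.
Pick B−Pick A: −386a − 340b = 0;  Pick C−Pick A: −481a + 422b = 365.
Solving gives a = −0.38017, b = 0.43161.
Gradient magnitude |∇z| = √(a² + b²) = √(0.14453 + 0.18628) = 0.57516.
True dip = arctan(0.57516) = 29.9°, dipping toward SE (azimuth ≈ 139°).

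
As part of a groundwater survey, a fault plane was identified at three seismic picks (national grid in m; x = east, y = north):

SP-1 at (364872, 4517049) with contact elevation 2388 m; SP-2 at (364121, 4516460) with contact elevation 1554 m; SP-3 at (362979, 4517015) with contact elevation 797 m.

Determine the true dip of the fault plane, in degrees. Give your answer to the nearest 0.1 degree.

42.2°

Two edge vectors: SP-1→SP-2 = (-751, -589, -834), SP-1→SP-3 = (-1893, -34, -1591).
Normal n = (SP-1→SP-2) × (SP-1→SP-3) = (908743, 383921, -1089443).
So ∂z/∂x = −n_x/n_z = 0.83414 and ∂z/∂y = −n_y/n_z = 0.35240.
Gradient magnitude |∇z| = √(a² + b²) = √(0.69578 + 0.12419) = 0.90552.
True dip = arctan(0.90552) = 42.2°, dipping toward WSW (azimuth ≈ 247°).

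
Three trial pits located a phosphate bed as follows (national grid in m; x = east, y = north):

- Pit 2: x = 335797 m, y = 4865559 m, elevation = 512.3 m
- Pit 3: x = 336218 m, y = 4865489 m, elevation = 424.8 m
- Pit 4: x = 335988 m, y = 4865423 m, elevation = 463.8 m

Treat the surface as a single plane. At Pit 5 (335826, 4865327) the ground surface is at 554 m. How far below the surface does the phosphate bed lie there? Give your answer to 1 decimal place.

66.9 m

Two edge vectors: Pit 2→Pit 3 = (421, -70, -87.5), Pit 2→Pit 4 = (191, -136, -48.5).
Normal n = (Pit 2→Pit 3) × (Pit 2→Pit 4) = (-8505, 3706, -43886).
So ∂z/∂x = −n_x/n_z = −0.193797566 and ∂z/∂y = −n_y/n_z = 0.084446065.
Intercept c from Pit 2: 512.3 + 65076.64 − 410877.31 = −345288.37.
At (335826, 4865327): z_contact = −65082.26 + 410857.72 − 345288.37 = 487.09 m.
Depth below ground = 554 − 487.09 = 66.9 m.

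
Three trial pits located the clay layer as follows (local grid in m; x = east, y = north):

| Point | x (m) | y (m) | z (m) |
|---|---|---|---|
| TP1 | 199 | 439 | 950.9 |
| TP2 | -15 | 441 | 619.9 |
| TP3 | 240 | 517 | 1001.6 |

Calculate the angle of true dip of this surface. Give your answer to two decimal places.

Let the plane be z = a·x + b·y + c.
TP2−TP1: −214a + 2b = −331;  TP3−TP1: 41a + 78b = 50.7.
Solving gives a = 1.54521, b = −0.16223.
Gradient magnitude |∇z| = √(a² + b²) = √(2.38768 + 0.02632) = 1.55371.
True dip = arctan(1.55371) = 57.23°, dipping toward W (azimuth ≈ 276°).

57.23°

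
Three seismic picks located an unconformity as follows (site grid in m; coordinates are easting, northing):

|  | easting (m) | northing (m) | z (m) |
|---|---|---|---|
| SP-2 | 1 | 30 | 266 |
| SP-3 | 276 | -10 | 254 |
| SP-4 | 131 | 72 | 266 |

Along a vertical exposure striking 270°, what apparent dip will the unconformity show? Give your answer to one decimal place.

1.7°

Let the plane be z = a·easting + b·northing + c.
SP-3−SP-2: 275a − 40b = −12;  SP-4−SP-2: 130a + 42b = 0.
Solving gives a = −0.03009, b = 0.09313.
Unit vector along 270° is (sin 270°, cos 270°) = (-1.0000, -0.0000).
Slope in that direction = a·(-1.0000) + b·(-0.0000) = 0.03009.
Apparent dip = arctan|0.03009| = 1.7° (true dip is 5.6°, so apparent ≤ true as expected).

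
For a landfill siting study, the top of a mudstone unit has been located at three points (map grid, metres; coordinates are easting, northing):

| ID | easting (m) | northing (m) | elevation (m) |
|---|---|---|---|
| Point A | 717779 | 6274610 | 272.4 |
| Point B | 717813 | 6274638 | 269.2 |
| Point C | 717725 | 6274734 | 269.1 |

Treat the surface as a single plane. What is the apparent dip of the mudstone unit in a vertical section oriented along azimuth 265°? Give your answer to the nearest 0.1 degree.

Let the plane be z = a·easting + b·northing + c.
Point B−Point A: 34a + 28b = −3.2;  Point C−Point A: −54a + 124b = −3.3.
Solving gives a = −0.05314, b = −0.04976.
Unit vector along 265° is (sin 265°, cos 265°) = (-0.9962, -0.0872).
Slope in that direction = a·(-0.9962) + b·(-0.0872) = 0.05728.
Apparent dip = arctan|0.05728| = 3.3° (true dip is 4.2°, so apparent ≤ true as expected).

3.3°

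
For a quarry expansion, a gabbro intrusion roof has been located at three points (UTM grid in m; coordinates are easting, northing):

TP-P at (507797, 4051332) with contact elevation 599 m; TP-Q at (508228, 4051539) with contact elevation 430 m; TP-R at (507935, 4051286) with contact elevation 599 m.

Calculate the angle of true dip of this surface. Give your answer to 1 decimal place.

26.9°

Two edge vectors: TP-P→TP-Q = (431, 207, -169), TP-P→TP-R = (138, -46, 0).
Normal n = (TP-P→TP-Q) × (TP-P→TP-R) = (-7774, -23322, -48392).
So ∂z/∂easting = −n_x/n_z = −0.16065 and ∂z/∂northing = −n_y/n_z = −0.48194.
Gradient magnitude |∇z| = √(a² + b²) = √(0.02581 + 0.23227) = 0.50801.
True dip = arctan(0.50801) = 26.9°, dipping toward NNE (azimuth ≈ 018°).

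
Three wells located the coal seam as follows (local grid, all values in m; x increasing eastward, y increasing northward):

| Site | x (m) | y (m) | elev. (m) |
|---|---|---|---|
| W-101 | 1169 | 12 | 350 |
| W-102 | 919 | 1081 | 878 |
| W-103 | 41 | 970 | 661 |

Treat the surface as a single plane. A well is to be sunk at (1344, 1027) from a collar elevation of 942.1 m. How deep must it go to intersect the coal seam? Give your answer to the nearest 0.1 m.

Let the plane be z = a·x + b·y + c.
W-102−W-101: −250a + 1069b = 528;  W-103−W-101: −1128a + 958b = 311.
Solving gives a = 0.179405, b = 0.535876.
Then c = 350 − a·1169 − b·12 = 133.84.
At (1344, 1027): z_contact = 241.12 + 550.34 + 133.84 = 925.31 m.
Depth below ground = 942.1 − 925.31 = 16.8 m.

16.8 m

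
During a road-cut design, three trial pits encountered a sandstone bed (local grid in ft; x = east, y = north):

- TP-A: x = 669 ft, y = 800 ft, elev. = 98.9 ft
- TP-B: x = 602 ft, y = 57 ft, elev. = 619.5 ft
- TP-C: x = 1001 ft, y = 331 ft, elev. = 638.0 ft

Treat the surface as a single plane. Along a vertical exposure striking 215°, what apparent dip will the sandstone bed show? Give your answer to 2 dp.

16.33°

Two edge vectors: TP-A→TP-B = (-67, -743, 520.6), TP-A→TP-C = (332, -469, 539.1).
Normal n = (TP-A→TP-B) × (TP-A→TP-C) = (-156389.9, 208958.9, 278099).
So ∂z/∂x = −n_x/n_z = 0.56235 and ∂z/∂y = −n_y/n_z = −0.75138.
Unit vector along 215° is (sin 215°, cos 215°) = (-0.5736, -0.8192).
Slope in that direction = a·(-0.5736) + b·(-0.8192) = 0.29294.
Apparent dip = arctan|0.29294| = 16.33° (true dip is 43.2°, so apparent ≤ true as expected).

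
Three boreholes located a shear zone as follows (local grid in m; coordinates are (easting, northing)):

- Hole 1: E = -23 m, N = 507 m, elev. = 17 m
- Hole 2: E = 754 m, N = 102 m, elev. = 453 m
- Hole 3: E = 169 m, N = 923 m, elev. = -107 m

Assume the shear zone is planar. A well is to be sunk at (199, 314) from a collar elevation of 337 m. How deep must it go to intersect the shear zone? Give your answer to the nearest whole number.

Two edge vectors: Hole 1→Hole 2 = (777, -405, 436), Hole 1→Hole 3 = (192, 416, -124).
Normal n = (Hole 1→Hole 2) × (Hole 1→Hole 3) = (-131156, 180060, 400992).
So ∂z/∂E = −n_x/n_z = 0.32708 and ∂z/∂N = −n_y/n_z = −0.44904.
Intercept c from Hole 1: 17 + 7.52 + 227.66 = 252.18.
At (199, 314): z_contact = 65.1 − 141.0 + 252.18 = 176.3 m.
Depth below ground = 337 − 176.3 = 161 m.

161 m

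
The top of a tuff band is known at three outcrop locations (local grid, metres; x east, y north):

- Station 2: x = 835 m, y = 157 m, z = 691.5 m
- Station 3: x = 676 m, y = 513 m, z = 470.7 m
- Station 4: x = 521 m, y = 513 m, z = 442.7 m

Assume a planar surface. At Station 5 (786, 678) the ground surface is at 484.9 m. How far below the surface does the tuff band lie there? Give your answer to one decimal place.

Two edge vectors: Station 2→Station 3 = (-159, 356, -220.8), Station 2→Station 4 = (-314, 356, -248.8).
Normal n = (Station 2→Station 3) × (Station 2→Station 4) = (-9968, 29772, 55180).
So ∂z/∂x = −n_x/n_z = 0.18065 and ∂z/∂y = −n_y/n_z = −0.53954.
Intercept c from Station 2: 691.5 − 150.84 + 84.71 = 625.37.
At (786, 678): z_contact = 141.99 − 365.81 + 625.37 = 401.55 m.
Depth below ground = 484.9 − 401.55 = 83.4 m.

83.4 m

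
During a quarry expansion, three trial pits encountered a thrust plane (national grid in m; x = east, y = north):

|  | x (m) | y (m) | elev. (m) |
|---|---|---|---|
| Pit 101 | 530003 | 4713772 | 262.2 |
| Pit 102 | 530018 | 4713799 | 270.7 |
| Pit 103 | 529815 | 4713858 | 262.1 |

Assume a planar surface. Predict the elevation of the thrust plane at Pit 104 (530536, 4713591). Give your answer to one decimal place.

278.2 m

Two edge vectors: Pit 101→Pit 102 = (15, 27, 8.5), Pit 101→Pit 103 = (-188, 86, -0.1).
Normal n = (Pit 101→Pit 102) × (Pit 101→Pit 103) = (-733.7, -1596.5, 6366).
So ∂z/∂x = −n_x/n_z = 0.115252906 and ∂z/∂y = −n_y/n_z = 0.250785423.
Intercept c from Pit 101: 262.2 − 61084.39 − 1182145.30 = −1242967.49.
At (530536, 4713591): z = 61145.8 + 1182099.9 − 1242967.49 = 278.2 m.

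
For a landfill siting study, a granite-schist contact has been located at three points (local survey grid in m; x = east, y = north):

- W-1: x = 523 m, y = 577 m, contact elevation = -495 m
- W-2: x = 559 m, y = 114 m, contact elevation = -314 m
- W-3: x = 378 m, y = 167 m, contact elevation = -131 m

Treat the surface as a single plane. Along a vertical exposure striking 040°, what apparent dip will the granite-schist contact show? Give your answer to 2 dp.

Let the plane be z = a·x + b·y + c.
W-2−W-1: 36a − 463b = 181;  W-3−W-1: −145a − 410b = 364.
Solving gives a = −1.15174, b = −0.48048.
Unit vector along 040° is (sin 40°, cos 40°) = (0.6428, 0.7660).
Slope in that direction = a·(0.6428) + b·(0.7660) = −1.10840.
Apparent dip = arctan|1.10840| = 47.94° (true dip is 51.3°, so apparent ≤ true as expected).

47.94°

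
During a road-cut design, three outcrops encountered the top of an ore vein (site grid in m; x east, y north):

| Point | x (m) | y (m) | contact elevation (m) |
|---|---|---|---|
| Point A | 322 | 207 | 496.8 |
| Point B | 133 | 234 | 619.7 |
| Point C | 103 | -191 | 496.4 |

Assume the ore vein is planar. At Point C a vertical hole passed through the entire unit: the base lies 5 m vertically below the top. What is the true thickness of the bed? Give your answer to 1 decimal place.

4.1 m

Let the plane be z = a·x + b·y + c.
Point B−Point A: −189a + 27b = 122.9;  Point C−Point A: −219a − 398b = −0.4.
Solving gives a = −0.60274, b = 0.33266.
|∇z| = √(a²+b²) = 0.68845, so dip δ = arctan(0.68845) = 34.55°.
True thickness = vertical thickness × cos δ = 5 × cos 34.55° = 4.1 m.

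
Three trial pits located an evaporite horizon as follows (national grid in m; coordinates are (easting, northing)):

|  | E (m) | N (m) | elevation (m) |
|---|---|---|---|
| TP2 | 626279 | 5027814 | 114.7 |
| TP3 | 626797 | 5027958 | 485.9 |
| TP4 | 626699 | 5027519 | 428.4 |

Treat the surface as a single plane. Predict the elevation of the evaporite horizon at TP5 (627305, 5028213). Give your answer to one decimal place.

846.4 m

Two edge vectors: TP2→TP3 = (518, 144, 371.2), TP2→TP4 = (420, -295, 313.7).
Normal n = (TP2→TP3) × (TP2→TP4) = (154676.8, -6592.6, -213290).
So ∂z/∂E = −n_x/n_z = 0.725194805 and ∂z/∂N = −n_y/n_z = −0.030909091.
Intercept c from TP2: 114.7 − 454174.28 + 155405.16 = −298654.42.
At (627305, 5028213): z = 454918.3 − 155417.5 − 298654.42 = 846.4 m.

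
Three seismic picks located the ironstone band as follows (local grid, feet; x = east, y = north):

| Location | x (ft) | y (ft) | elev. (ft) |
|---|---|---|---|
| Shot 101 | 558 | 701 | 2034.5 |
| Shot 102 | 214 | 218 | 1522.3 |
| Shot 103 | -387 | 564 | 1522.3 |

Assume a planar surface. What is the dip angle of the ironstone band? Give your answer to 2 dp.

Two edge vectors: Shot 101→Shot 102 = (-344, -483, -512.2), Shot 101→Shot 103 = (-945, -137, -512.2).
Normal n = (Shot 101→Shot 102) × (Shot 101→Shot 103) = (177221.2, 307832.2, -409307).
So ∂z/∂x = −n_x/n_z = 0.43298 and ∂z/∂y = −n_y/n_z = 0.75208.
Gradient magnitude |∇z| = √(a² + b²) = √(0.18747 + 0.56563) = 0.86781.
True dip = arctan(0.86781) = 40.95°, dipping toward SSW (azimuth ≈ 210°).

40.95°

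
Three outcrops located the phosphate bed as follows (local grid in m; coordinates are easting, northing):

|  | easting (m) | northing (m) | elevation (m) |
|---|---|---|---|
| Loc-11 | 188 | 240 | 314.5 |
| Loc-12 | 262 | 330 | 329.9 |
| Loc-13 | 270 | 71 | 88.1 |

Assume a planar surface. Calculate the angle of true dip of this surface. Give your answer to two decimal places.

51.84°

Two edge vectors: Loc-11→Loc-12 = (74, 90, 15.4), Loc-11→Loc-13 = (82, -169, -226.4).
Normal n = (Loc-11→Loc-12) × (Loc-11→Loc-13) = (-17773.4, 18016.4, -19886).
So ∂z/∂easting = −n_x/n_z = −0.89376 and ∂z/∂northing = −n_y/n_z = 0.90598.
Gradient magnitude |∇z| = √(a² + b²) = √(0.79881 + 0.82081) = 1.27264.
True dip = arctan(1.27264) = 51.84°, dipping toward SE (azimuth ≈ 135°).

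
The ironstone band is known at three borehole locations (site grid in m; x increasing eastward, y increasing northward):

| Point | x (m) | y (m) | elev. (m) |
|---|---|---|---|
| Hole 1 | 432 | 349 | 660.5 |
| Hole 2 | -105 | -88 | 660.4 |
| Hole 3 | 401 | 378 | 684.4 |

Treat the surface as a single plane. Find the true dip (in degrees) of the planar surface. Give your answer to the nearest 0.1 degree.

Let the plane be z = a·x + b·y + c.
Hole 2−Hole 1: −537a − 437b = −0.1;  Hole 3−Hole 1: −31a + 29b = 23.9.
Solving gives a = −0.35856, b = 0.44084.
Gradient magnitude |∇z| = √(a² + b²) = √(0.12857 + 0.19434) = 0.56825.
True dip = arctan(0.56825) = 29.6°, dipping toward SE (azimuth ≈ 141°).

29.6°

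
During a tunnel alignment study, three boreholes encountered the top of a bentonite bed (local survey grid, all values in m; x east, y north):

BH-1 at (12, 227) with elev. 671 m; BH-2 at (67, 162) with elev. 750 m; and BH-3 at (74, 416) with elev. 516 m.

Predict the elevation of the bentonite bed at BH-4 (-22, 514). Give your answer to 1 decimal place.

392.5 m

Let the plane be z = a·x + b·y + c.
BH-2−BH-1: 55a − 65b = 79;  BH-3−BH-1: 62a + 189b = −155.
Solving gives a = 0.33664, b = −0.93054.
Then c = 671 − a·12 − b·227 = 878.19.
At (-22, 514): z = −7.4 − 478.3 + 878.19 = 392.5 m.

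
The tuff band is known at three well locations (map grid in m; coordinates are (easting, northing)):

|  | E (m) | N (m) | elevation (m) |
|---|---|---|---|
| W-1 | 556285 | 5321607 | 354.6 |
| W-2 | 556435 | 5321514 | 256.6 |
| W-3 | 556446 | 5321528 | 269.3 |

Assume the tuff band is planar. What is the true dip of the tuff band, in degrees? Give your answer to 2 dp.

43.75°

Let the plane be z = a·E + b·N + c.
W-2−W-1: 150a − 93b = −98;  W-3−W-1: 161a − 79b = −85.3.
Solving gives a = −0.06113, b = 0.95517.
Gradient magnitude |∇z| = √(a² + b²) = √(0.00374 + 0.91235) = 0.95713.
True dip = arctan(0.95713) = 43.75°, dipping toward S (azimuth ≈ 176°).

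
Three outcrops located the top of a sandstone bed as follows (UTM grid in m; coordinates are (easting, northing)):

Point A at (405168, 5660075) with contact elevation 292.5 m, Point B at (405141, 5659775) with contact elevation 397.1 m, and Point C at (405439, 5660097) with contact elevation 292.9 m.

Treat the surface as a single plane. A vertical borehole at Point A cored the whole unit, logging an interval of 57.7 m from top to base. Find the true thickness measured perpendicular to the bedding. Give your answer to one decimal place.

54.4 m

Let the plane be z = a·E + b·N + c.
Point B−Point A: −27a − 300b = 104.6;  Point C−Point A: 271a + 22b = 0.4.
Solving gives a = 0.03000, b = −0.35137.
|∇z| = √(a²+b²) = 0.35265, so dip δ = arctan(0.35265) = 19.42°.
True thickness = vertical thickness × cos δ = 57.7 × cos 19.42° = 54.4 m.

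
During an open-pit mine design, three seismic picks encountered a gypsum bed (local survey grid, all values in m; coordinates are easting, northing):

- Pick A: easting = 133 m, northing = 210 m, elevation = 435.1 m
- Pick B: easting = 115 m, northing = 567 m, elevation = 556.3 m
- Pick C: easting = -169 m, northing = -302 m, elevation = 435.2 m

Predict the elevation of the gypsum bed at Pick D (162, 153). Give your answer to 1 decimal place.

401.9 m

Let the plane be z = a·easting + b·northing + c.
Pick B−Pick A: −18a + 357b = 121.2;  Pick C−Pick A: −302a − 512b = 0.1.
Solving gives a = −0.53055, b = 0.31275.
Then c = 435.1 − a·133 − b·210 = 439.99.
At (162, 153): z = −85.9 + 47.9 + 439.99 = 401.9 m.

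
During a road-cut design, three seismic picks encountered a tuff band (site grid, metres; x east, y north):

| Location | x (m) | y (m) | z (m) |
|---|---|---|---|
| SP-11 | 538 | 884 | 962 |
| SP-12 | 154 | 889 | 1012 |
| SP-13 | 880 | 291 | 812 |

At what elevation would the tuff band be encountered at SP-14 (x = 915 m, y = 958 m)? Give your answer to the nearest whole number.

Let the plane be z = a·x + b·y + c.
SP-12−SP-11: −384a + 5b = 50;  SP-13−SP-11: 342a − 593b = −150.
Solving gives a = −0.12787, b = 0.17920.
Then c = 962 − a·538 − b·884 = 872.38.
At (915, 958): z = −117.0 + 171.7 + 872.38 = 927.1 m.

927 m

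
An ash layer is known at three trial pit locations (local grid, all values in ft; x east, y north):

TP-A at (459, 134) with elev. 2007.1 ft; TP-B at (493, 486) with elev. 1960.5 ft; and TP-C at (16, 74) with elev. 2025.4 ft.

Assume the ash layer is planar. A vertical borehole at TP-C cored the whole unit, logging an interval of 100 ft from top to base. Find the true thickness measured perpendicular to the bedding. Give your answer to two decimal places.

99.14 ft

Two edge vectors: TP-A→TP-B = (34, 352, -46.6), TP-A→TP-C = (-443, -60, 18.3).
Normal n = (TP-A→TP-B) × (TP-A→TP-C) = (3645.6, 20021.6, 153896).
So ∂z/∂x = −n_x/n_z = −0.02369 and ∂z/∂y = −n_y/n_z = −0.13010.
|∇z| = √(a²+b²) = 0.13224, so dip δ = arctan(0.13224) = 7.53°.
True thickness = vertical thickness × cos δ = 100 × cos 7.53° = 99.14 ft.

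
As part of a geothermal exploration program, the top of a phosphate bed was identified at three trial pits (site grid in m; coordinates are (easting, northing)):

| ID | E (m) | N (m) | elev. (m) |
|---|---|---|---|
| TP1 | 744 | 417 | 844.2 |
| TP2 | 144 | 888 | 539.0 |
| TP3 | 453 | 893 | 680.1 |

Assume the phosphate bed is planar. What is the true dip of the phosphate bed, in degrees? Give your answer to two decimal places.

24.81°

Two edge vectors: TP1→TP2 = (-600, 471, -305.2), TP1→TP3 = (-291, 476, -164.1).
Normal n = (TP1→TP2) × (TP1→TP3) = (67984.1, -9646.8, -148539).
So ∂z/∂E = −n_x/n_z = 0.45769 and ∂z/∂N = −n_y/n_z = −0.06494.
Gradient magnitude |∇z| = √(a² + b²) = √(0.20948 + 0.00422) = 0.46227.
True dip = arctan(0.46227) = 24.81°, dipping toward W (azimuth ≈ 278°).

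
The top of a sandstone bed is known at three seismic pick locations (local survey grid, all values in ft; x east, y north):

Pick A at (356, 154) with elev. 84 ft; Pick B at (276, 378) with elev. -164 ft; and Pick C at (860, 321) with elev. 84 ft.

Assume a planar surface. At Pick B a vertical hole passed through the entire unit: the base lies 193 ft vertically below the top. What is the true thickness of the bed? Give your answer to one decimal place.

Let the plane be z = a·x + b·y + c.
Pick B−Pick A: −80a + 224b = −248;  Pick C−Pick A: 504a + 167b = 0.
Solving gives a = 0.32803, b = −0.98999.
|∇z| = √(a²+b²) = 1.04292, so dip δ = arctan(1.04292) = 46.20°.
True thickness = vertical thickness × cos δ = 193 × cos 46.20° = 133.6 ft.

133.6 ft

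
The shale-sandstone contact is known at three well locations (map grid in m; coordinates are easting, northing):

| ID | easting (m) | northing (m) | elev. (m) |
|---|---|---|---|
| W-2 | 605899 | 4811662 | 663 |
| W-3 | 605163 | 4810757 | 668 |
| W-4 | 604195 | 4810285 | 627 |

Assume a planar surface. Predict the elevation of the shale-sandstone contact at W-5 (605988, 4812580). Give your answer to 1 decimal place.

608.8 m

Let the plane be z = a·easting + b·northing + c.
W-3−W-2: −736a − 905b = 5;  W-4−W-2: −1704a − 1377b = −36.
Solving gives a = 0.074652699, b = −0.066236891.
Then c = 663 − a·605899 − b·4811662 = 274140.54.
At (605988, 4812580): z = 45238.6 − 318770.3 + 274140.54 = 608.8 m.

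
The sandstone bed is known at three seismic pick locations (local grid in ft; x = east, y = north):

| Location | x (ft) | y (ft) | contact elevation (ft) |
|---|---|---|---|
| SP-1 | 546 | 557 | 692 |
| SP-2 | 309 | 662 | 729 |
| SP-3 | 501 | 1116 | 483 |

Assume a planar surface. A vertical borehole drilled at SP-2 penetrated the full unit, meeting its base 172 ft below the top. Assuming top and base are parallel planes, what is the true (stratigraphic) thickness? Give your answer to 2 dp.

152.51 ft

Two edge vectors: SP-1→SP-2 = (-237, 105, 37), SP-1→SP-3 = (-45, 559, -209).
Normal n = (SP-1→SP-2) × (SP-1→SP-3) = (-42628, -51198, -127758).
So ∂z/∂x = −n_x/n_z = −0.33366 and ∂z/∂y = −n_y/n_z = −0.40074.
|∇z| = √(a²+b²) = 0.52146, so dip δ = arctan(0.52146) = 27.54°.
True thickness = vertical thickness × cos δ = 172 × cos 27.54° = 152.51 ft.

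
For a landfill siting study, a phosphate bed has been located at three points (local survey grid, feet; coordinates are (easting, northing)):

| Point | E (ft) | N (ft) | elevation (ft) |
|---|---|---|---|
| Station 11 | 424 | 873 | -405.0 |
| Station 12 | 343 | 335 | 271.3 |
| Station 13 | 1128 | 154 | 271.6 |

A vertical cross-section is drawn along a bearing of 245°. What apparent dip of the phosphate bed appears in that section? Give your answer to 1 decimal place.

37.5°

Let the plane be z = a·E + b·N + c.
Station 12−Station 11: −81a − 538b = 676.3;  Station 13−Station 11: 704a − 719b = 676.6.
Solving gives a = −0.27975, b = −1.21494.
Unit vector along 245° is (sin 245°, cos 245°) = (-0.9063, -0.4226).
Slope in that direction = a·(-0.9063) + b·(-0.4226) = 0.76700.
Apparent dip = arctan|0.76700| = 37.5° (true dip is 51.3°, so apparent ≤ true as expected).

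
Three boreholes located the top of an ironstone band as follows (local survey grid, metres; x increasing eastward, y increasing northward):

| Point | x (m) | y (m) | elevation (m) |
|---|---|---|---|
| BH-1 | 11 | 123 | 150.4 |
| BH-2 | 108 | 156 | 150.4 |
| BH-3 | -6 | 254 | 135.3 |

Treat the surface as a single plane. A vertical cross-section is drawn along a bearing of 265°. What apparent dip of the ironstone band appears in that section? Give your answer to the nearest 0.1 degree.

1.6°

Two edge vectors: BH-1→BH-2 = (97, 33, 0), BH-1→BH-3 = (-17, 131, -15.1).
Normal n = (BH-1→BH-2) × (BH-1→BH-3) = (-498.3, 1464.7, 13268).
So ∂z/∂x = −n_x/n_z = 0.03756 and ∂z/∂y = −n_y/n_z = −0.11039.
Unit vector along 265° is (sin 265°, cos 265°) = (-0.9962, -0.0872).
Slope in that direction = a·(-0.9962) + b·(-0.0872) = −0.02779.
Apparent dip = arctan|0.02779| = 1.6° (true dip is 6.7°, so apparent ≤ true as expected).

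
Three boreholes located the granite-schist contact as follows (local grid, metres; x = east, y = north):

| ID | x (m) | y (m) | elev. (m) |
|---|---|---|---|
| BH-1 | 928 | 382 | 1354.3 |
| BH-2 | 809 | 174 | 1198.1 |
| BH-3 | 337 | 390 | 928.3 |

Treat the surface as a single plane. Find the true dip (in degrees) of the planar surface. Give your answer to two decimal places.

38.64°

Let the plane be z = a·x + b·y + c.
BH-2−BH-1: −119a − 208b = −156.2;  BH-3−BH-1: −591a + 8b = −426.
Solving gives a = 0.72536, b = 0.33597.
Gradient magnitude |∇z| = √(a² + b²) = √(0.52615 + 0.11288) = 0.79939.
True dip = arctan(0.79939) = 38.64°, dipping toward WSW (azimuth ≈ 245°).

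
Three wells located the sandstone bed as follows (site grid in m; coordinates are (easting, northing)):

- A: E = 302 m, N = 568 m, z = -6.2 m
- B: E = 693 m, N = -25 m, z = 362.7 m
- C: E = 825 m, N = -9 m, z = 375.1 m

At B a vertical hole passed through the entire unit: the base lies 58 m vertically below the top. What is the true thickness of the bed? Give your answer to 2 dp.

Let the plane be z = a·E + b·N + c.
B−A: 391a − 593b = 368.9;  C−A: 523a − 577b = 381.3.
Solving gives a = 0.15681, b = −0.51870.
|∇z| = √(a²+b²) = 0.54188, so dip δ = arctan(0.54188) = 28.45°.
True thickness = vertical thickness × cos δ = 58 × cos 28.45° = 50.99 m.

50.99 m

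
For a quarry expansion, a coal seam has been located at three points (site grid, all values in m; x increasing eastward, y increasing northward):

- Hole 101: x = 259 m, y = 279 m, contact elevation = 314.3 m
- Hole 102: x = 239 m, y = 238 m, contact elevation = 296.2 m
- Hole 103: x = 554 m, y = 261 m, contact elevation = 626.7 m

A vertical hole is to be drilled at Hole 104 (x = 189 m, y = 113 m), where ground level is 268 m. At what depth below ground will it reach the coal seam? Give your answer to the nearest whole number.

Two edge vectors: Hole 101→Hole 102 = (-20, -41, -18.1), Hole 101→Hole 103 = (295, -18, 312.4).
Normal n = (Hole 101→Hole 102) × (Hole 101→Hole 103) = (-13134.2, 908.5, 12455).
So ∂z/∂x = −n_x/n_z = 1.05453 and ∂z/∂y = −n_y/n_z = −0.07294.
Intercept c from Hole 101: 314.3 − 273.12 + 20.35 = 61.53.
At (189, 113): z_contact = 199.3 − 8.2 + 61.53 = 252.6 m.
Depth below ground = 268 − 252.6 = 15 m.

15 m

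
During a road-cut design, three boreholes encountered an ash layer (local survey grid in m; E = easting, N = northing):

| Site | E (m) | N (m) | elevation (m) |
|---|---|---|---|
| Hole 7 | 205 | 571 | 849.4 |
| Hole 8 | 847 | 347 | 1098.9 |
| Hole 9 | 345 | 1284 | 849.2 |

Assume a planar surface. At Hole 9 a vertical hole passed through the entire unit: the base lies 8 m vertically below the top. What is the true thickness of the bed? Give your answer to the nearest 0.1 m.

7.5 m

Let the plane be z = a·E + b·N + c.
Hole 8−Hole 7: 642a − 224b = 249.5;  Hole 9−Hole 7: 140a + 713b = −0.2.
Solving gives a = 0.36362, b = −0.07168.
|∇z| = √(a²+b²) = 0.37062, so dip δ = arctan(0.37062) = 20.34°.
True thickness = vertical thickness × cos δ = 8 × cos 20.34° = 7.5 m.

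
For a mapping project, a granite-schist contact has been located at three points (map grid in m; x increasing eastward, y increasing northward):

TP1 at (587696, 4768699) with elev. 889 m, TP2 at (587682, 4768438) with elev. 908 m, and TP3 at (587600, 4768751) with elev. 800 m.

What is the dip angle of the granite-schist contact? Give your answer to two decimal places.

Two edge vectors: TP1→TP2 = (-14, -261, 19), TP1→TP3 = (-96, 52, -89).
Normal n = (TP1→TP2) × (TP1→TP3) = (22241, -3070, -25784).
So ∂z/∂x = −n_x/n_z = 0.86259 and ∂z/∂y = −n_y/n_z = −0.11907.
Gradient magnitude |∇z| = √(a² + b²) = √(0.74406 + 0.01418) = 0.87077.
True dip = arctan(0.87077) = 41.05°, dipping toward W (azimuth ≈ 278°).

41.05°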